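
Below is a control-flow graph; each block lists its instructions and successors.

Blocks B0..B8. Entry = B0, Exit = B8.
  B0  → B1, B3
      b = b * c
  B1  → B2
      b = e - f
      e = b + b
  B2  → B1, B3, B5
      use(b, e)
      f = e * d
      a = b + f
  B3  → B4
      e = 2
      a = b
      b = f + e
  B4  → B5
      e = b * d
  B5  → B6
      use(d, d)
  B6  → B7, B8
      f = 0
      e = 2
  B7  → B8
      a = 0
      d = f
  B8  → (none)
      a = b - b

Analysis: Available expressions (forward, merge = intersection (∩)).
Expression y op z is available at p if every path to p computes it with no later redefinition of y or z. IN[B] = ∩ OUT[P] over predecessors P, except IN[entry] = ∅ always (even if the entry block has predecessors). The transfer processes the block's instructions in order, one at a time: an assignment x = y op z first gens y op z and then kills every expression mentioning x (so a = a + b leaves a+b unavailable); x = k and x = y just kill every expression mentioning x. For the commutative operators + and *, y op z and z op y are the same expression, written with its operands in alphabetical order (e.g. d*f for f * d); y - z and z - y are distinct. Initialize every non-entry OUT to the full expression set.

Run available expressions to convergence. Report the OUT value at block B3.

Answer: {e+f}

Working:
Per-block solution:
  B0: | IN={} | OUT={}
  B1: | IN={} | OUT={b+b}
  B2: | IN={b+b} | OUT={b+b, b+f, d*e}
  B3: | IN={} | OUT={e+f}
  B4: | IN={e+f} | OUT={b*d}
  B5: | IN={} | OUT={}
  B6: | IN={} | OUT={}
  B7: | IN={} | OUT={}
  B8: | IN={} | OUT={b-b}

Merge at B3: IN[B3] = OUT[B0] ∩ OUT[B2] = {}
Applying B3's transfer function to that IN value gives OUT[B3] (row B3 above).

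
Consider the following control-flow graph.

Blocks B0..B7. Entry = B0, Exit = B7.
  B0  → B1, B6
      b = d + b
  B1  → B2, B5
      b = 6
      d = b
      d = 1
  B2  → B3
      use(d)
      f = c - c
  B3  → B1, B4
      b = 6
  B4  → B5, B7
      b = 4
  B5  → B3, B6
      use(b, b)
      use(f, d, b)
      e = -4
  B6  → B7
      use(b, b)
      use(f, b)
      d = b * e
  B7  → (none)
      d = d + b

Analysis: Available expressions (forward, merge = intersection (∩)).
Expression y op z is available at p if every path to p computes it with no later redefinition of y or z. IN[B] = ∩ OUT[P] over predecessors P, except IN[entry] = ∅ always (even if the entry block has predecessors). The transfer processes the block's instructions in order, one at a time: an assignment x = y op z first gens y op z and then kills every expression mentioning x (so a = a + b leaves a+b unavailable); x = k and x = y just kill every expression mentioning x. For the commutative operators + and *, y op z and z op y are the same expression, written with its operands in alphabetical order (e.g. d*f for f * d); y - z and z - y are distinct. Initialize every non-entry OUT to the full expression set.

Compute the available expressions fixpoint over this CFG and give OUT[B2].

Answer: {c-c}

Derivation:
Converged values:
  B0:   IN={}   OUT={}
  B1:   IN={}   OUT={}
  B2:   IN={}   OUT={c-c}
  B3:   IN={}   OUT={}
  B4:   IN={}   OUT={}
  B5:   IN={}   OUT={}
  B6:   IN={}   OUT={b*e}
  B7:   IN={}   OUT={}

Merge at B2: IN[B2] = OUT[B1] = {}
Applying B2's transfer function to that IN value gives OUT[B2] (row B2 above).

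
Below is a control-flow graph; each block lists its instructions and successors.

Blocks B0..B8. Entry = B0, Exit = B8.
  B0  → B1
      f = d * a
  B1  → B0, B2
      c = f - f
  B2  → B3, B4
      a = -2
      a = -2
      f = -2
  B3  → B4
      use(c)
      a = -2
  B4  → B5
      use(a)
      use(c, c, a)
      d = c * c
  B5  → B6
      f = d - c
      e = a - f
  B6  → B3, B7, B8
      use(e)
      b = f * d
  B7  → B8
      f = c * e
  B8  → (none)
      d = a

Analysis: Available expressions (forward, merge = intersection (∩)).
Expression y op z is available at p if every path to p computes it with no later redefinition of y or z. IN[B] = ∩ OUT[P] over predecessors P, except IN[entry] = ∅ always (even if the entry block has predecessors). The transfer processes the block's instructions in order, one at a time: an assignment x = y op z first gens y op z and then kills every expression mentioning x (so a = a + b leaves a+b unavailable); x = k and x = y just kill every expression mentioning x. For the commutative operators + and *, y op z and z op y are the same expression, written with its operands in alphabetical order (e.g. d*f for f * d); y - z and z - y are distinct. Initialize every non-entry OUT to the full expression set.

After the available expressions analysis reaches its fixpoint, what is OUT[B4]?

Answer: {c*c}

Derivation:
Fixpoint table:
  B0:   IN={}   OUT={a*d}
  B1:   IN={a*d}   OUT={a*d, f-f}
  B2:   IN={a*d, f-f}   OUT={}
  B3:   IN={}   OUT={}
  B4:   IN={}   OUT={c*c}
  B5:   IN={c*c}   OUT={a-f, c*c, d-c}
  B6:   IN={a-f, c*c, d-c}   OUT={a-f, c*c, d*f, d-c}
  B7:   IN={a-f, c*c, d*f, d-c}   OUT={c*c, c*e, d-c}
  B8:   IN={c*c, d-c}   OUT={c*c}

Merge at B4: IN[B4] = OUT[B2] ∩ OUT[B3] = {}
Applying B4's transfer function to that IN value gives OUT[B4] (row B4 above).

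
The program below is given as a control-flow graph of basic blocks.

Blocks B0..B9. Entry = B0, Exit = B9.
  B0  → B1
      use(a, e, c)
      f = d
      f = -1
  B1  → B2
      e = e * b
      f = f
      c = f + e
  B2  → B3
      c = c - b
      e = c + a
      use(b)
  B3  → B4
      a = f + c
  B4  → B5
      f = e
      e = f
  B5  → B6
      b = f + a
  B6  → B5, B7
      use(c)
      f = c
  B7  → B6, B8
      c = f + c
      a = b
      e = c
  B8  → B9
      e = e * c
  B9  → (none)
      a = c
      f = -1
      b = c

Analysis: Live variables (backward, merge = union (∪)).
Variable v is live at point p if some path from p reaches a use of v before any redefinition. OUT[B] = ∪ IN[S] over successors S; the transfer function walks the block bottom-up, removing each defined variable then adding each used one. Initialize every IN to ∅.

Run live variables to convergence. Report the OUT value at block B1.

Answer: {a, b, c, f}

Working:
Per-block solution:
  B0: | IN={a, b, c, d, e} | OUT={a, b, e, f}
  B1: | IN={a, b, e, f} | OUT={a, b, c, f}
  B2: | IN={a, b, c, f} | OUT={c, e, f}
  B3: | IN={c, e, f} | OUT={a, c, e}
  B4: | IN={a, c, e} | OUT={a, c, f}
  B5: | IN={a, c, f} | OUT={a, b, c}
  B6: | IN={a, b, c} | OUT={a, b, c, f}
  B7: | IN={b, c, f} | OUT={a, b, c, e}
  B8: | IN={c, e} | OUT={c}
  B9: | IN={c} | OUT={}

Merge at B1: OUT[B1] = IN[B2] = {a, b, c, f}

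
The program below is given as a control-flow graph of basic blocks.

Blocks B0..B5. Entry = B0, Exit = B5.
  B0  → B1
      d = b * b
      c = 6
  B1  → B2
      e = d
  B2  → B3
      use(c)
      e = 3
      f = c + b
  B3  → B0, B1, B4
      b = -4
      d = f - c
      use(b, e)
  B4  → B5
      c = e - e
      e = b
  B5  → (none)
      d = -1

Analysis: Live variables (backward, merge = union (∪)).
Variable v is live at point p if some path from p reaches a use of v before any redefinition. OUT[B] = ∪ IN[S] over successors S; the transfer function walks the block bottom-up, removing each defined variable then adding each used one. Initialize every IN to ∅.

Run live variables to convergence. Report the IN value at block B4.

Answer: {b, e}

Derivation:
Converged values:
  B0:   IN={b}   OUT={b, c, d}
  B1:   IN={b, c, d}   OUT={b, c}
  B2:   IN={b, c}   OUT={c, e, f}
  B3:   IN={c, e, f}   OUT={b, c, d, e}
  B4:   IN={b, e}   OUT={}
  B5:   IN={}   OUT={}

Merge at B4: OUT[B4] = IN[B5] = {}
Applying B4's transfer function to that OUT value gives IN[B4] (row B4 above).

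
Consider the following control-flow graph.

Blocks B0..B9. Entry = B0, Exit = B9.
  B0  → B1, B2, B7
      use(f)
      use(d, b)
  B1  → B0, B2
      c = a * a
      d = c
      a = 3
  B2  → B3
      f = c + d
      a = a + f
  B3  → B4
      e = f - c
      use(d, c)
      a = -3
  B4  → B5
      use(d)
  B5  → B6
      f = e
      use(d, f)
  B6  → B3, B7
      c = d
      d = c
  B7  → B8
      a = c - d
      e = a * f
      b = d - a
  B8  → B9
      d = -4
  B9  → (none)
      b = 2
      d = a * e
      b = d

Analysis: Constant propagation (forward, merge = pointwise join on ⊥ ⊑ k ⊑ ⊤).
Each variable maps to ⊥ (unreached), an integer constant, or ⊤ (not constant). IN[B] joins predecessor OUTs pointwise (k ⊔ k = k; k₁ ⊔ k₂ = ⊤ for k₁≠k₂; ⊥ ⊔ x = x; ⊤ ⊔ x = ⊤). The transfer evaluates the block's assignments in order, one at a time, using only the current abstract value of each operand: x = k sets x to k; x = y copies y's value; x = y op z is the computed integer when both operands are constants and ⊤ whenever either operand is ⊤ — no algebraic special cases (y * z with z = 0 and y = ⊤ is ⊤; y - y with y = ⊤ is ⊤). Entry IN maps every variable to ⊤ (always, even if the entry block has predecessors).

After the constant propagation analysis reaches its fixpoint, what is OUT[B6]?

Fixpoint table:
  B0:  IN=(all ⊤)  OUT=(all ⊤)
  B1:  IN=(all ⊤)  OUT={a:3; rest ⊤}
  B2:  IN=(all ⊤)  OUT=(all ⊤)
  B3:  IN=(all ⊤)  OUT={a:-3; rest ⊤}
  B4:  IN={a:-3; rest ⊤}  OUT={a:-3; rest ⊤}
  B5:  IN={a:-3; rest ⊤}  OUT={a:-3; rest ⊤}
  B6:  IN={a:-3; rest ⊤}  OUT={a:-3; rest ⊤}
  B7:  IN=(all ⊤)  OUT=(all ⊤)
  B8:  IN=(all ⊤)  OUT={d:-4; rest ⊤}
  B9:  IN={d:-4; rest ⊤}  OUT=(all ⊤)

Merge at B6: IN[B6] = OUT[B5] = {a: -3, b: ⊤, c: ⊤, d: ⊤, e: ⊤, f: ⊤}
Applying B6's transfer function to that IN value gives OUT[B6] (row B6 above).

Answer: {a: -3, b: ⊤, c: ⊤, d: ⊤, e: ⊤, f: ⊤}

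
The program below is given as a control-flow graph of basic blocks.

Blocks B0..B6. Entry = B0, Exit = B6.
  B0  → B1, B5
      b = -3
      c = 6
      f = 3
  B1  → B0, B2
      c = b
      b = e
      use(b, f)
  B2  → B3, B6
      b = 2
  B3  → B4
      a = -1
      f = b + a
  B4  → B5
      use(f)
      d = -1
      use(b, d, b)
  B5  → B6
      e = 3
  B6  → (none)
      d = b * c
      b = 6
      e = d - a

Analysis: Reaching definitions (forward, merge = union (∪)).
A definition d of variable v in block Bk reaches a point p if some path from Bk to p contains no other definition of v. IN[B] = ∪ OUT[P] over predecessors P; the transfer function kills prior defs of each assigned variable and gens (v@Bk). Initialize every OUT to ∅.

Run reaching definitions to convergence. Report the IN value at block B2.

Answer: {b@B1, c@B1, f@B0}

Derivation:
Per-block solution:
  B0:   IN={b@B1, c@B1, f@B0}   OUT={b@B0, c@B0, f@B0}
  B1:   IN={b@B0, c@B0, f@B0}   OUT={b@B1, c@B1, f@B0}
  B2:   IN={b@B1, c@B1, f@B0}   OUT={b@B2, c@B1, f@B0}
  B3:   IN={b@B2, c@B1, f@B0}   OUT={a@B3, b@B2, c@B1, f@B3}
  B4:   IN={a@B3, b@B2, c@B1, f@B3}   OUT={a@B3, b@B2, c@B1, d@B4, f@B3}
  B5:   IN={a@B3, b@B0, b@B2, c@B0, c@B1, d@B4, f@B0, f@B3}   OUT={a@B3, b@B0, b@B2, c@B0, c@B1, d@B4, e@B5, f@B0, f@B3}
  B6:   IN={a@B3, b@B0, b@B2, c@B0, c@B1, d@B4, e@B5, f@B0, f@B3}   OUT={a@B3, b@B6, c@B0, c@B1, d@B6, e@B6, f@B0, f@B3}

Merge at B2: IN[B2] = OUT[B1] = {b@B1, c@B1, f@B0}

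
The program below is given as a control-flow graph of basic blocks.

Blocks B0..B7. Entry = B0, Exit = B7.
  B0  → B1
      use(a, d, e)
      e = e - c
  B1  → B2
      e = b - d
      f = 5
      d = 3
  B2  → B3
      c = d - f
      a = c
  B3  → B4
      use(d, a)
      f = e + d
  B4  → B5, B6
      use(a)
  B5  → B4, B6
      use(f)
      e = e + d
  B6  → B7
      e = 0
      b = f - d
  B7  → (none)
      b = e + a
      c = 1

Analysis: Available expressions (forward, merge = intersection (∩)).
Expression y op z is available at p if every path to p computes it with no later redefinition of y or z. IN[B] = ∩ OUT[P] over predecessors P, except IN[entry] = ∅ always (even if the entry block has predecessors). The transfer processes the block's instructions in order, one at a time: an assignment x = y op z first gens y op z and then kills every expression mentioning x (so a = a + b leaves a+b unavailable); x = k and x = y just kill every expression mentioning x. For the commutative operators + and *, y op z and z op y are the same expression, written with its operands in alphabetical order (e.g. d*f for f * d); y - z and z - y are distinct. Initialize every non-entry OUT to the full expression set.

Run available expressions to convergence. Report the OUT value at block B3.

Answer: {d+e}

Derivation:
Converged values:
  B0:   IN={}   OUT={}
  B1:   IN={}   OUT={}
  B2:   IN={}   OUT={d-f}
  B3:   IN={d-f}   OUT={d+e}
  B4:   IN={}   OUT={}
  B5:   IN={}   OUT={}
  B6:   IN={}   OUT={f-d}
  B7:   IN={f-d}   OUT={a+e, f-d}

Merge at B3: IN[B3] = OUT[B2] = {d-f}
Applying B3's transfer function to that IN value gives OUT[B3] (row B3 above).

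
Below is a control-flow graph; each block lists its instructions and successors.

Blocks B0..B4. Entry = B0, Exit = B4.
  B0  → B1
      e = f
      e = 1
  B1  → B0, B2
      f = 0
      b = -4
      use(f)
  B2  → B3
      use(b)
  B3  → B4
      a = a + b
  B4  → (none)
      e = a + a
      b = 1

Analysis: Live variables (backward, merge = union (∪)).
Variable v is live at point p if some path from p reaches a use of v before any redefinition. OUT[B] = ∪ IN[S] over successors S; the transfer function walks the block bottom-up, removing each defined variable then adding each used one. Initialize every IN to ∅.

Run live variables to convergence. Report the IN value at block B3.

Per-block solution:
  B0:   IN={a, f}   OUT={a}
  B1:   IN={a}   OUT={a, b, f}
  B2:   IN={a, b}   OUT={a, b}
  B3:   IN={a, b}   OUT={a}
  B4:   IN={a}   OUT={}

Merge at B3: OUT[B3] = IN[B4] = {a}
Applying B3's transfer function to that OUT value gives IN[B3] (row B3 above).

Answer: {a, b}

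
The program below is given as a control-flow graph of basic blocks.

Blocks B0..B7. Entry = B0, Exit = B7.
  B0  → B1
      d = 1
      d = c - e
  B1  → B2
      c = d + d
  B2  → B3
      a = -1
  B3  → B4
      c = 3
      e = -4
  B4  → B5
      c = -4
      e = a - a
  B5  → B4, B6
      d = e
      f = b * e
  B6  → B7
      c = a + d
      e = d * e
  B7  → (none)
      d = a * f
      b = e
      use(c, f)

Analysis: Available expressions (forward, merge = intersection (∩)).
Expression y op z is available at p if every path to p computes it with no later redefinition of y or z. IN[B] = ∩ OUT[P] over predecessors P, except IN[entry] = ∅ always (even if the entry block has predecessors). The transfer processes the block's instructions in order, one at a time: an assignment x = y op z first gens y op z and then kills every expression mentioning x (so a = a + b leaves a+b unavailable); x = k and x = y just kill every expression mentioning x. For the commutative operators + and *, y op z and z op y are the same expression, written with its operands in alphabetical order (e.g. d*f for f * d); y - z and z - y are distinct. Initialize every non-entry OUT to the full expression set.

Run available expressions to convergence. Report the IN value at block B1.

Converged values:
  B0: | IN={} | OUT={c-e}
  B1: | IN={c-e} | OUT={d+d}
  B2: | IN={d+d} | OUT={d+d}
  B3: | IN={d+d} | OUT={d+d}
  B4: | IN={} | OUT={a-a}
  B5: | IN={a-a} | OUT={a-a, b*e}
  B6: | IN={a-a, b*e} | OUT={a+d, a-a}
  B7: | IN={a+d, a-a} | OUT={a*f, a-a}

Merge at B1: IN[B1] = OUT[B0] = {c-e}

Answer: {c-e}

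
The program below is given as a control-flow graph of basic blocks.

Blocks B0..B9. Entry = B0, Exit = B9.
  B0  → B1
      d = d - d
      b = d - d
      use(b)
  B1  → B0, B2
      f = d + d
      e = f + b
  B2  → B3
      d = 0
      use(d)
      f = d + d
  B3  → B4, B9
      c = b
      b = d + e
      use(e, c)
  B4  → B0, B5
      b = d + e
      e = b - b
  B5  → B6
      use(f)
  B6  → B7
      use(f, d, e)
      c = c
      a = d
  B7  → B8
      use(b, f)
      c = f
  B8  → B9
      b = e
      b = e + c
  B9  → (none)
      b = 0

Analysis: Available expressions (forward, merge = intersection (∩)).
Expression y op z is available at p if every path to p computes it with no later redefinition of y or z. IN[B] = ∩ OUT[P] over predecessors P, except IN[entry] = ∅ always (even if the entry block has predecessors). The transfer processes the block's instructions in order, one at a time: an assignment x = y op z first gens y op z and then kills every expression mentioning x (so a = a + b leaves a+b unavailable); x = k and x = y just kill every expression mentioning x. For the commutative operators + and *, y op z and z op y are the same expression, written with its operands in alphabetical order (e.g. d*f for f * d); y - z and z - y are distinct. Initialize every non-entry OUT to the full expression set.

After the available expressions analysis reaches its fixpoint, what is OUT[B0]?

Answer: {d-d}

Trace:
Fixpoint table:
  B0:  IN={}  OUT={d-d}
  B1:  IN={d-d}  OUT={b+f, d+d, d-d}
  B2:  IN={b+f, d+d, d-d}  OUT={d+d}
  B3:  IN={d+d}  OUT={d+d, d+e}
  B4:  IN={d+d, d+e}  OUT={b-b, d+d}
  B5:  IN={b-b, d+d}  OUT={b-b, d+d}
  B6:  IN={b-b, d+d}  OUT={b-b, d+d}
  B7:  IN={b-b, d+d}  OUT={b-b, d+d}
  B8:  IN={b-b, d+d}  OUT={c+e, d+d}
  B9:  IN={d+d}  OUT={d+d}

Merge at B0 (entry node, so the boundary value {} is joined with the incoming edge(s)): IN[B0] = {} ∩ OUT[B1] ∩ OUT[B4] = {}
Applying B0's transfer function to that IN value gives OUT[B0] (row B0 above).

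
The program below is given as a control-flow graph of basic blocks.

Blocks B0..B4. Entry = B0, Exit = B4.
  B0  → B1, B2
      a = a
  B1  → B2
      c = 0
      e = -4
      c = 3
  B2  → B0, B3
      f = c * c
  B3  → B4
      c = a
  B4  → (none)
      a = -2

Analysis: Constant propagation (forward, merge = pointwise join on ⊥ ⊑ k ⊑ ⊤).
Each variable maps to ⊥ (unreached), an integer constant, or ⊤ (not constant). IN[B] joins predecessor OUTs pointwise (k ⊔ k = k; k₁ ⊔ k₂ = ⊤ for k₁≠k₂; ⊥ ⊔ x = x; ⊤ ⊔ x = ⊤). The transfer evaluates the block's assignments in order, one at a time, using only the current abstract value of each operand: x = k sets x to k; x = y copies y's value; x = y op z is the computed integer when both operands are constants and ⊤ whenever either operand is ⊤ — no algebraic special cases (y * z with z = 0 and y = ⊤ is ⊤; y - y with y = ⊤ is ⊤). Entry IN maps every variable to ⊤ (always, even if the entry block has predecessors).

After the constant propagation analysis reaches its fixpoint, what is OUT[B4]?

Per-block solution:
  B0:   IN=(all ⊤)   OUT=(all ⊤)
  B1:   IN=(all ⊤)   OUT={c:3, e:-4; rest ⊤}
  B2:   IN=(all ⊤)   OUT=(all ⊤)
  B3:   IN=(all ⊤)   OUT=(all ⊤)
  B4:   IN=(all ⊤)   OUT={a:-2; rest ⊤}

Merge at B4: IN[B4] = OUT[B3] = {a: ⊤, b: ⊤, c: ⊤, d: ⊤, e: ⊤, f: ⊤}
Applying B4's transfer function to that IN value gives OUT[B4] (row B4 above).

Answer: {a: -2, b: ⊤, c: ⊤, d: ⊤, e: ⊤, f: ⊤}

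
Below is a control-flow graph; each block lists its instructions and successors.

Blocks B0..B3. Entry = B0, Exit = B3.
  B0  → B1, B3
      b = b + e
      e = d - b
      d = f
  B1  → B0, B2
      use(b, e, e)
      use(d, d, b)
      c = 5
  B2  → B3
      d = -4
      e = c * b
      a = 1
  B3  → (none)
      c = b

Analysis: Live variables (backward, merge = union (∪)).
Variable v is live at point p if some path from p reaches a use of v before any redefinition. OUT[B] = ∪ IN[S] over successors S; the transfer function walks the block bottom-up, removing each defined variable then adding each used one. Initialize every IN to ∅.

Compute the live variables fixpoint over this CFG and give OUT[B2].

Answer: {b}

Trace:
Converged values:
  B0:  IN={b, d, e, f}  OUT={b, d, e, f}
  B1:  IN={b, d, e, f}  OUT={b, c, d, e, f}
  B2:  IN={b, c}  OUT={b}
  B3:  IN={b}  OUT={}

Merge at B2: OUT[B2] = IN[B3] = {b}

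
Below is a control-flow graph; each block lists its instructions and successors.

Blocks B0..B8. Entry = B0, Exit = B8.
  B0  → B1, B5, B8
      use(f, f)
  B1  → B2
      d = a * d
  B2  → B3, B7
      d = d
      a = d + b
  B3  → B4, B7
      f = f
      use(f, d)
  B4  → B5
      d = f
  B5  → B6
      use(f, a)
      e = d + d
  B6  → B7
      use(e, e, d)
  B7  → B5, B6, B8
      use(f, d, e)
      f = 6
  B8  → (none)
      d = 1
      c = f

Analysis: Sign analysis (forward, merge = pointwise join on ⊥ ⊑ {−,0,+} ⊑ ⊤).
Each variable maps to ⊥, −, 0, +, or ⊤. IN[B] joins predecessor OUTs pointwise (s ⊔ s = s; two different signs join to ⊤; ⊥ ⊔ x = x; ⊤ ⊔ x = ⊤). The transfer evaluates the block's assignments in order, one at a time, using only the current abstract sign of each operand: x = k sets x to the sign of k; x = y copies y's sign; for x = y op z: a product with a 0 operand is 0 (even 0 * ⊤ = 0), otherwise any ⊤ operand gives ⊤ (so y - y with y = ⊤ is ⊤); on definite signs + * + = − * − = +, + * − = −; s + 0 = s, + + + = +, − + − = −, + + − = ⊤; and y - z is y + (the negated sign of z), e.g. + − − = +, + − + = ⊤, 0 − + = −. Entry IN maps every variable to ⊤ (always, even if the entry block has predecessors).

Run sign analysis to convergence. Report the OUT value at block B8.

Per-block solution:
  B0:  IN=(all ⊤)  OUT=(all ⊤)
  B1:  IN=(all ⊤)  OUT=(all ⊤)
  B2:  IN=(all ⊤)  OUT=(all ⊤)
  B3:  IN=(all ⊤)  OUT=(all ⊤)
  B4:  IN=(all ⊤)  OUT=(all ⊤)
  B5:  IN=(all ⊤)  OUT=(all ⊤)
  B6:  IN=(all ⊤)  OUT=(all ⊤)
  B7:  IN=(all ⊤)  OUT={f:+; rest ⊤}
  B8:  IN=(all ⊤)  OUT={d:+; rest ⊤}

Merge at B8: IN[B8] = OUT[B0] ⊔ OUT[B7] = {a: ⊤, b: ⊤, c: ⊤, d: ⊤, e: ⊤, f: ⊤}
Applying B8's transfer function to that IN value gives OUT[B8] (row B8 above).

Answer: {a: ⊤, b: ⊤, c: ⊤, d: +, e: ⊤, f: ⊤}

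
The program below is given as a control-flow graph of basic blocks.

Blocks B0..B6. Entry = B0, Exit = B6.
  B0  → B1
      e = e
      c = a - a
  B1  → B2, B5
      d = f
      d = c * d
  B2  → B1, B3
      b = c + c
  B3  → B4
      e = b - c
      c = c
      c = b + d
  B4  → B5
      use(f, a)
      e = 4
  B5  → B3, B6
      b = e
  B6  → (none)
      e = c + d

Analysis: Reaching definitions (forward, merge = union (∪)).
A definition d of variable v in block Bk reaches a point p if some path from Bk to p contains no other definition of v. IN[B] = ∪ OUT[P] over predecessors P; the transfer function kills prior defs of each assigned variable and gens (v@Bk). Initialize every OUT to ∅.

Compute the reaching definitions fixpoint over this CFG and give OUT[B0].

Converged values:
  B0:   IN={}   OUT={c@B0, e@B0}
  B1:   IN={b@B2, c@B0, d@B1, e@B0}   OUT={b@B2, c@B0, d@B1, e@B0}
  B2:   IN={b@B2, c@B0, d@B1, e@B0}   OUT={b@B2, c@B0, d@B1, e@B0}
  B3:   IN={b@B2, b@B5, c@B0, c@B3, d@B1, e@B0, e@B4}   OUT={b@B2, b@B5, c@B3, d@B1, e@B3}
  B4:   IN={b@B2, b@B5, c@B3, d@B1, e@B3}   OUT={b@B2, b@B5, c@B3, d@B1, e@B4}
  B5:   IN={b@B2, b@B5, c@B0, c@B3, d@B1, e@B0, e@B4}   OUT={b@B5, c@B0, c@B3, d@B1, e@B0, e@B4}
  B6:   IN={b@B5, c@B0, c@B3, d@B1, e@B0, e@B4}   OUT={b@B5, c@B0, c@B3, d@B1, e@B6}

B0 is the boundary node: IN[B0] = {}
Applying B0's transfer function to that IN value gives OUT[B0] (row B0 above).

Answer: {c@B0, e@B0}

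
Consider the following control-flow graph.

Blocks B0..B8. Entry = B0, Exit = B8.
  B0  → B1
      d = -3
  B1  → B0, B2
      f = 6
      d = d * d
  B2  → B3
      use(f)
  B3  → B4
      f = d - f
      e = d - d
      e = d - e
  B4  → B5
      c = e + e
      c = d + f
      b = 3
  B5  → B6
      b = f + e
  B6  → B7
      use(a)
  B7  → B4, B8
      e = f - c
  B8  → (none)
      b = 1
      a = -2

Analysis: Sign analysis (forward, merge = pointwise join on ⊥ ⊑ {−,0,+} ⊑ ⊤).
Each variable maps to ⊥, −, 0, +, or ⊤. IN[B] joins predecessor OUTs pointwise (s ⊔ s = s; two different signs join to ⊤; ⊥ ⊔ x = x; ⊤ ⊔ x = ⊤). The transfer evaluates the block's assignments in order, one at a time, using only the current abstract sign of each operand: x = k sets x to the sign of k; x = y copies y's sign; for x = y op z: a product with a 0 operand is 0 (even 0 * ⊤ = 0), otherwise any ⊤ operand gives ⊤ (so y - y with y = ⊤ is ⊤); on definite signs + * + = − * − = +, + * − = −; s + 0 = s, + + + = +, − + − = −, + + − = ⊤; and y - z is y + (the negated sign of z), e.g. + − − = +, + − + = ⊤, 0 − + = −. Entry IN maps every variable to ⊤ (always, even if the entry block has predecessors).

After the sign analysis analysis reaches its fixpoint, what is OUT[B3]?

Answer: {a: ⊤, b: ⊤, c: ⊤, d: +, e: ⊤, f: ⊤}

Trace:
Fixpoint table:
  B0:  IN=(all ⊤)  OUT={d:-; rest ⊤}
  B1:  IN={d:-; rest ⊤}  OUT={d:+, f:+; rest ⊤}
  B2:  IN={d:+, f:+; rest ⊤}  OUT={d:+, f:+; rest ⊤}
  B3:  IN={d:+, f:+; rest ⊤}  OUT={d:+; rest ⊤}
  B4:  IN={d:+; rest ⊤}  OUT={b:+, d:+; rest ⊤}
  B5:  IN={b:+, d:+; rest ⊤}  OUT={d:+; rest ⊤}
  B6:  IN={d:+; rest ⊤}  OUT={d:+; rest ⊤}
  B7:  IN={d:+; rest ⊤}  OUT={d:+; rest ⊤}
  B8:  IN={d:+; rest ⊤}  OUT={a:-, b:+, d:+; rest ⊤}

Merge at B3: IN[B3] = OUT[B2] = {a: ⊤, b: ⊤, c: ⊤, d: +, e: ⊤, f: +}
Applying B3's transfer function to that IN value gives OUT[B3] (row B3 above).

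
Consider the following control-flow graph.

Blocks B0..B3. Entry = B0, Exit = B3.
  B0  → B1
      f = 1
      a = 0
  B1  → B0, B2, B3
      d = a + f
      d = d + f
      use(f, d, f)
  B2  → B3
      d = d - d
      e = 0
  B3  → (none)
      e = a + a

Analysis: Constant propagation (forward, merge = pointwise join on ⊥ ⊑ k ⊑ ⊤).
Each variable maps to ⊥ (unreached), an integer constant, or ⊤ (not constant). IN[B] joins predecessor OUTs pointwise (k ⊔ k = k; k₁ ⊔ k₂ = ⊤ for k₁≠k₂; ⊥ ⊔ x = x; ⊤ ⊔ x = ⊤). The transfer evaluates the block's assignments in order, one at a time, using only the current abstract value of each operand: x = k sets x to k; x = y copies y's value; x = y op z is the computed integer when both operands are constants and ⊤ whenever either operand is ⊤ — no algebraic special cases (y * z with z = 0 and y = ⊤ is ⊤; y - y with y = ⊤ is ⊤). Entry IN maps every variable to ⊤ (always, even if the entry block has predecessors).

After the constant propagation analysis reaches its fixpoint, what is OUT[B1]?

Fixpoint table:
  B0: | IN=(all ⊤) | OUT={a:0, f:1; rest ⊤}
  B1: | IN={a:0, f:1; rest ⊤} | OUT={a:0, d:2, f:1; rest ⊤}
  B2: | IN={a:0, d:2, f:1; rest ⊤} | OUT={a:0, d:0, e:0, f:1; rest ⊤}
  B3: | IN={a:0, f:1; rest ⊤} | OUT={a:0, e:0, f:1; rest ⊤}

Merge at B1: IN[B1] = OUT[B0] = {a: 0, b: ⊤, c: ⊤, d: ⊤, e: ⊤, f: 1}
Applying B1's transfer function to that IN value gives OUT[B1] (row B1 above).

Answer: {a: 0, b: ⊤, c: ⊤, d: 2, e: ⊤, f: 1}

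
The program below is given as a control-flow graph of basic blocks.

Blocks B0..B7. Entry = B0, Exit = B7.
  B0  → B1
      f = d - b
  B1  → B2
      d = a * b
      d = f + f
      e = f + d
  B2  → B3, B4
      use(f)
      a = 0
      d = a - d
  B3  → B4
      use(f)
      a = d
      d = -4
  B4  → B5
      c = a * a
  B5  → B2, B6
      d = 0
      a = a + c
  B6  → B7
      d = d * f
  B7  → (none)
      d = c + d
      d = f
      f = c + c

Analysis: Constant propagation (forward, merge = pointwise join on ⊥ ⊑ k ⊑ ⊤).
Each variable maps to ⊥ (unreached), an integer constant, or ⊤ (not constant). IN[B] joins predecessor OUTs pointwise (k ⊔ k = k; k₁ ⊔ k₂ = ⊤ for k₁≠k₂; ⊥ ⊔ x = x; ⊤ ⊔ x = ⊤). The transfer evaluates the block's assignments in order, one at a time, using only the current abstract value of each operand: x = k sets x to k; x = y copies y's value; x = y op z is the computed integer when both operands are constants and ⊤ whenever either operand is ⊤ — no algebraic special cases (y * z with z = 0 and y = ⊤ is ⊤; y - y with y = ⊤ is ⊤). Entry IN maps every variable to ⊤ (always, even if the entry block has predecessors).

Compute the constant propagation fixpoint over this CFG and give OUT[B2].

Converged values:
  B0:   IN=(all ⊤)   OUT=(all ⊤)
  B1:   IN=(all ⊤)   OUT=(all ⊤)
  B2:   IN=(all ⊤)   OUT={a:0; rest ⊤}
  B3:   IN={a:0; rest ⊤}   OUT={d:-4; rest ⊤}
  B4:   IN=(all ⊤)   OUT=(all ⊤)
  B5:   IN=(all ⊤)   OUT={d:0; rest ⊤}
  B6:   IN={d:0; rest ⊤}   OUT=(all ⊤)
  B7:   IN=(all ⊤)   OUT=(all ⊤)

Merge at B2: IN[B2] = OUT[B1] ⊔ OUT[B5] = {a: ⊤, b: ⊤, c: ⊤, d: ⊤, e: ⊤, f: ⊤}
Applying B2's transfer function to that IN value gives OUT[B2] (row B2 above).

Answer: {a: 0, b: ⊤, c: ⊤, d: ⊤, e: ⊤, f: ⊤}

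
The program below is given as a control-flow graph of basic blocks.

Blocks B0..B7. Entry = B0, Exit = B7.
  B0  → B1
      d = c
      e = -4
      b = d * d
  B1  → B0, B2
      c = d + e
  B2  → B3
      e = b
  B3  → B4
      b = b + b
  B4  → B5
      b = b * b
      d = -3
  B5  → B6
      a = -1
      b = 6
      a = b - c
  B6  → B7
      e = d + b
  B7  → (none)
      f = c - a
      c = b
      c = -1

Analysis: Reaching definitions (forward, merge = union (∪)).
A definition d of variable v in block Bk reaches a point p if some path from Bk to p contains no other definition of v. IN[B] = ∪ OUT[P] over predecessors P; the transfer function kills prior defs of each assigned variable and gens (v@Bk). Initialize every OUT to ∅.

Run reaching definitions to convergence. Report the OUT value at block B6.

Converged values:
  B0:  IN={b@B0, c@B1, d@B0, e@B0}  OUT={b@B0, c@B1, d@B0, e@B0}
  B1:  IN={b@B0, c@B1, d@B0, e@B0}  OUT={b@B0, c@B1, d@B0, e@B0}
  B2:  IN={b@B0, c@B1, d@B0, e@B0}  OUT={b@B0, c@B1, d@B0, e@B2}
  B3:  IN={b@B0, c@B1, d@B0, e@B2}  OUT={b@B3, c@B1, d@B0, e@B2}
  B4:  IN={b@B3, c@B1, d@B0, e@B2}  OUT={b@B4, c@B1, d@B4, e@B2}
  B5:  IN={b@B4, c@B1, d@B4, e@B2}  OUT={a@B5, b@B5, c@B1, d@B4, e@B2}
  B6:  IN={a@B5, b@B5, c@B1, d@B4, e@B2}  OUT={a@B5, b@B5, c@B1, d@B4, e@B6}
  B7:  IN={a@B5, b@B5, c@B1, d@B4, e@B6}  OUT={a@B5, b@B5, c@B7, d@B4, e@B6, f@B7}

Merge at B6: IN[B6] = OUT[B5] = {a@B5, b@B5, c@B1, d@B4, e@B2}
Applying B6's transfer function to that IN value gives OUT[B6] (row B6 above).

Answer: {a@B5, b@B5, c@B1, d@B4, e@B6}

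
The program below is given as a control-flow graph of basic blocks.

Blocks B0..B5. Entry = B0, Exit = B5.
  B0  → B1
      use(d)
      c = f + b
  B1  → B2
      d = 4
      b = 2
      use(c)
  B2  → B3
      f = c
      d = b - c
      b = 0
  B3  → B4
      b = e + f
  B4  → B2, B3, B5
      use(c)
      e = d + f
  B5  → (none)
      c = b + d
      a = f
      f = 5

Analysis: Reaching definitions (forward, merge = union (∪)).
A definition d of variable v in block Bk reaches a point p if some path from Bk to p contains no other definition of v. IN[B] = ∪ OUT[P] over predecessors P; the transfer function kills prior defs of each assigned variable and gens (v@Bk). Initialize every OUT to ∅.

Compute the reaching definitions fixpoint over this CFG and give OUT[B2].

Per-block solution:
  B0:  IN={}  OUT={c@B0}
  B1:  IN={c@B0}  OUT={b@B1, c@B0, d@B1}
  B2:  IN={b@B1, b@B3, c@B0, d@B1, d@B2, e@B4, f@B2}  OUT={b@B2, c@B0, d@B2, e@B4, f@B2}
  B3:  IN={b@B2, b@B3, c@B0, d@B2, e@B4, f@B2}  OUT={b@B3, c@B0, d@B2, e@B4, f@B2}
  B4:  IN={b@B3, c@B0, d@B2, e@B4, f@B2}  OUT={b@B3, c@B0, d@B2, e@B4, f@B2}
  B5:  IN={b@B3, c@B0, d@B2, e@B4, f@B2}  OUT={a@B5, b@B3, c@B5, d@B2, e@B4, f@B5}

Merge at B2: IN[B2] = OUT[B1] ⊔ OUT[B4] = {b@B1, b@B3, c@B0, d@B1, d@B2, e@B4, f@B2}
Applying B2's transfer function to that IN value gives OUT[B2] (row B2 above).

Answer: {b@B2, c@B0, d@B2, e@B4, f@B2}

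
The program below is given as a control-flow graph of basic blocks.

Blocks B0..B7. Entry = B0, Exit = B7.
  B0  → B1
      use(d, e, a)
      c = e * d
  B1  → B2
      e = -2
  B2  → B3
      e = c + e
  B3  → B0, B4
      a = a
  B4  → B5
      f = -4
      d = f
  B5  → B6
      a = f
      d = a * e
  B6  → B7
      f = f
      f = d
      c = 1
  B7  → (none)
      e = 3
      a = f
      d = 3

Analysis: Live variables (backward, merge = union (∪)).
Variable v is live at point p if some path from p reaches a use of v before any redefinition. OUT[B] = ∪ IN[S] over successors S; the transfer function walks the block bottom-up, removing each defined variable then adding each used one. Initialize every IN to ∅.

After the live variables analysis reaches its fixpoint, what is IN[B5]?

Converged values:
  B0:   IN={a, d, e}   OUT={a, c, d}
  B1:   IN={a, c, d}   OUT={a, c, d, e}
  B2:   IN={a, c, d, e}   OUT={a, d, e}
  B3:   IN={a, d, e}   OUT={a, d, e}
  B4:   IN={e}   OUT={e, f}
  B5:   IN={e, f}   OUT={d, f}
  B6:   IN={d, f}   OUT={f}
  B7:   IN={f}   OUT={}

Merge at B5: OUT[B5] = IN[B6] = {d, f}
Applying B5's transfer function to that OUT value gives IN[B5] (row B5 above).

Answer: {e, f}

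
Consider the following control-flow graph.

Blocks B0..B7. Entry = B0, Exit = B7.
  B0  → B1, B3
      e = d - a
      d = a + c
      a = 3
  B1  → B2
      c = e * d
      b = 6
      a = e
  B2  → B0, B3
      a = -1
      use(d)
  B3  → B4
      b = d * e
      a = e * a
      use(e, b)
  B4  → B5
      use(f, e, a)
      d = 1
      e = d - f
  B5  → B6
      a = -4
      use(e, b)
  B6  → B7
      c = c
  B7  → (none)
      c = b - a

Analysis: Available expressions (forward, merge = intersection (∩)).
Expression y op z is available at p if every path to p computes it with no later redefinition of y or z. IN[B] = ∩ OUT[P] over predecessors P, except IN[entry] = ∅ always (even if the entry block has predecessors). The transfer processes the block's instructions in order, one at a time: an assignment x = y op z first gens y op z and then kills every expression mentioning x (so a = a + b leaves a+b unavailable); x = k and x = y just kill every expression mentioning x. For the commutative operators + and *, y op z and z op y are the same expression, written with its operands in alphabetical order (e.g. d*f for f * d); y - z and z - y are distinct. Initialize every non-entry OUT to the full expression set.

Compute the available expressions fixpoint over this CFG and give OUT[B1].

Per-block solution:
  B0:   IN={}   OUT={}
  B1:   IN={}   OUT={d*e}
  B2:   IN={d*e}   OUT={d*e}
  B3:   IN={}   OUT={d*e}
  B4:   IN={d*e}   OUT={d-f}
  B5:   IN={d-f}   OUT={d-f}
  B6:   IN={d-f}   OUT={d-f}
  B7:   IN={d-f}   OUT={b-a, d-f}

Merge at B1: IN[B1] = OUT[B0] = {}
Applying B1's transfer function to that IN value gives OUT[B1] (row B1 above).

Answer: {d*e}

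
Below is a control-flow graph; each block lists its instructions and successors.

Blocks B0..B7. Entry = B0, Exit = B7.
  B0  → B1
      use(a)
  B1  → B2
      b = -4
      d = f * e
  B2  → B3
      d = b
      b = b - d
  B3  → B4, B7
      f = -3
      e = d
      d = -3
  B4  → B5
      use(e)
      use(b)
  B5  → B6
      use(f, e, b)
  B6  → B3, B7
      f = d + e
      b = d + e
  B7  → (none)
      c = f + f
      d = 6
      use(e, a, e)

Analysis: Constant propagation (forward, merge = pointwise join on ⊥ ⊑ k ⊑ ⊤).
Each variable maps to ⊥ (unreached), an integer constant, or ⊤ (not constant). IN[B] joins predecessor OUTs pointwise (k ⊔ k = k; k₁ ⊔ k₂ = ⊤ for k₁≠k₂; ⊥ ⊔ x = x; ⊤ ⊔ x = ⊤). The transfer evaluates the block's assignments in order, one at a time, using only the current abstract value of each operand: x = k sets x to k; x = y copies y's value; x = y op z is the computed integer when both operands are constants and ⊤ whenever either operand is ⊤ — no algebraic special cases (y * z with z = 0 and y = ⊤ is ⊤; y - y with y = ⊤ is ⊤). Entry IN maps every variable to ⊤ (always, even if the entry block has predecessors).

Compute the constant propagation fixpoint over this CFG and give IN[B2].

Converged values:
  B0:  IN=(all ⊤)  OUT=(all ⊤)
  B1:  IN=(all ⊤)  OUT={b:-4; rest ⊤}
  B2:  IN={b:-4; rest ⊤}  OUT={b:0, d:-4; rest ⊤}
  B3:  IN=(all ⊤)  OUT={d:-3, f:-3; rest ⊤}
  B4:  IN={d:-3, f:-3; rest ⊤}  OUT={d:-3, f:-3; rest ⊤}
  B5:  IN={d:-3, f:-3; rest ⊤}  OUT={d:-3, f:-3; rest ⊤}
  B6:  IN={d:-3, f:-3; rest ⊤}  OUT={d:-3; rest ⊤}
  B7:  IN={d:-3; rest ⊤}  OUT={d:6; rest ⊤}

Merge at B2: IN[B2] = OUT[B1] = {a: ⊤, b: -4, c: ⊤, d: ⊤, e: ⊤, f: ⊤}

Answer: {a: ⊤, b: -4, c: ⊤, d: ⊤, e: ⊤, f: ⊤}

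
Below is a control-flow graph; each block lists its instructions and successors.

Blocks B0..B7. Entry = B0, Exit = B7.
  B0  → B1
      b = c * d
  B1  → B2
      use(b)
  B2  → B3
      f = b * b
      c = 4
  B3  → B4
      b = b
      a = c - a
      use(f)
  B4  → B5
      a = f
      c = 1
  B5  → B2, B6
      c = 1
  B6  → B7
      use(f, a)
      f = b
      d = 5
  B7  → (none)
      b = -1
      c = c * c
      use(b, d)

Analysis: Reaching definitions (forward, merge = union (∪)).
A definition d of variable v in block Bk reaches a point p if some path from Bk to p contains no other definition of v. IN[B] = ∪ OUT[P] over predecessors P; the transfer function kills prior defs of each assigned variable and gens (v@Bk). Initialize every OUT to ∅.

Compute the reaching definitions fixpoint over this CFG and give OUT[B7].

Answer: {a@B4, b@B7, c@B7, d@B6, f@B6}

Trace:
Per-block solution:
  B0: | IN={} | OUT={b@B0}
  B1: | IN={b@B0} | OUT={b@B0}
  B2: | IN={a@B4, b@B0, b@B3, c@B5, f@B2} | OUT={a@B4, b@B0, b@B3, c@B2, f@B2}
  B3: | IN={a@B4, b@B0, b@B3, c@B2, f@B2} | OUT={a@B3, b@B3, c@B2, f@B2}
  B4: | IN={a@B3, b@B3, c@B2, f@B2} | OUT={a@B4, b@B3, c@B4, f@B2}
  B5: | IN={a@B4, b@B3, c@B4, f@B2} | OUT={a@B4, b@B3, c@B5, f@B2}
  B6: | IN={a@B4, b@B3, c@B5, f@B2} | OUT={a@B4, b@B3, c@B5, d@B6, f@B6}
  B7: | IN={a@B4, b@B3, c@B5, d@B6, f@B6} | OUT={a@B4, b@B7, c@B7, d@B6, f@B6}

Merge at B7: IN[B7] = OUT[B6] = {a@B4, b@B3, c@B5, d@B6, f@B6}
Applying B7's transfer function to that IN value gives OUT[B7] (row B7 above).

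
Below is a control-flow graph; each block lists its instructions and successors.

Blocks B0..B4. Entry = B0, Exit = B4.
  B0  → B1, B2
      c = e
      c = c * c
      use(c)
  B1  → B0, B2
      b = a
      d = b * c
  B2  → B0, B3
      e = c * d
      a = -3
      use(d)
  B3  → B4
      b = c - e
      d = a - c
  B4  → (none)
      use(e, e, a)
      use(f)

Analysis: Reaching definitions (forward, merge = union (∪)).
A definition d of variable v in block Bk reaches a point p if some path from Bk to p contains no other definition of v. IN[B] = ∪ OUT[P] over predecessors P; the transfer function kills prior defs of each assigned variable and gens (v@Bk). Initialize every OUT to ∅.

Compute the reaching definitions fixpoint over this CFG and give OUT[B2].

Answer: {a@B2, b@B1, c@B0, d@B1, e@B2}

Working:
Fixpoint table:
  B0:  IN={a@B2, b@B1, c@B0, d@B1, e@B2}  OUT={a@B2, b@B1, c@B0, d@B1, e@B2}
  B1:  IN={a@B2, b@B1, c@B0, d@B1, e@B2}  OUT={a@B2, b@B1, c@B0, d@B1, e@B2}
  B2:  IN={a@B2, b@B1, c@B0, d@B1, e@B2}  OUT={a@B2, b@B1, c@B0, d@B1, e@B2}
  B3:  IN={a@B2, b@B1, c@B0, d@B1, e@B2}  OUT={a@B2, b@B3, c@B0, d@B3, e@B2}
  B4:  IN={a@B2, b@B3, c@B0, d@B3, e@B2}  OUT={a@B2, b@B3, c@B0, d@B3, e@B2}

Merge at B2: IN[B2] = OUT[B0] ⊔ OUT[B1] = {a@B2, b@B1, c@B0, d@B1, e@B2}
Applying B2's transfer function to that IN value gives OUT[B2] (row B2 above).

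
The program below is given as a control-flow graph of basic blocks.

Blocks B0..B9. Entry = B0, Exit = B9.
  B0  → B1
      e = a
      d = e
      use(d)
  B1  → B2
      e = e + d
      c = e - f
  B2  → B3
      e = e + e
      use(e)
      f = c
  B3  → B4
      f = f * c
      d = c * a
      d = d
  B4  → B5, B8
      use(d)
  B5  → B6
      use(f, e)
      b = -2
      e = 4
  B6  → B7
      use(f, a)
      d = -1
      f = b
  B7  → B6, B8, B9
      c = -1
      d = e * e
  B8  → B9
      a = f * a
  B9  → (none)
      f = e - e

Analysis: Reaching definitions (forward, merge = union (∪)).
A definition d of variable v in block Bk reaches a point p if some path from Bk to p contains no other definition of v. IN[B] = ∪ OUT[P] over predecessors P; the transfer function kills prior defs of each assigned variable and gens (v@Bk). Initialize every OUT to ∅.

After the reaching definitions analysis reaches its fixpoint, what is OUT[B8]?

Converged values:
  B0:  IN={}  OUT={d@B0, e@B0}
  B1:  IN={d@B0, e@B0}  OUT={c@B1, d@B0, e@B1}
  B2:  IN={c@B1, d@B0, e@B1}  OUT={c@B1, d@B0, e@B2, f@B2}
  B3:  IN={c@B1, d@B0, e@B2, f@B2}  OUT={c@B1, d@B3, e@B2, f@B3}
  B4:  IN={c@B1, d@B3, e@B2, f@B3}  OUT={c@B1, d@B3, e@B2, f@B3}
  B5:  IN={c@B1, d@B3, e@B2, f@B3}  OUT={b@B5, c@B1, d@B3, e@B5, f@B3}
  B6:  IN={b@B5, c@B1, c@B7, d@B3, d@B7, e@B5, f@B3, f@B6}  OUT={b@B5, c@B1, c@B7, d@B6, e@B5, f@B6}
  B7:  IN={b@B5, c@B1, c@B7, d@B6, e@B5, f@B6}  OUT={b@B5, c@B7, d@B7, e@B5, f@B6}
  B8:  IN={b@B5, c@B1, c@B7, d@B3, d@B7, e@B2, e@B5, f@B3, f@B6}  OUT={a@B8, b@B5, c@B1, c@B7, d@B3, d@B7, e@B2, e@B5, f@B3, f@B6}
  B9:  IN={a@B8, b@B5, c@B1, c@B7, d@B3, d@B7, e@B2, e@B5, f@B3, f@B6}  OUT={a@B8, b@B5, c@B1, c@B7, d@B3, d@B7, e@B2, e@B5, f@B9}

Merge at B8: IN[B8] = OUT[B4] ⊔ OUT[B7] = {b@B5, c@B1, c@B7, d@B3, d@B7, e@B2, e@B5, f@B3, f@B6}
Applying B8's transfer function to that IN value gives OUT[B8] (row B8 above).

Answer: {a@B8, b@B5, c@B1, c@B7, d@B3, d@B7, e@B2, e@B5, f@B3, f@B6}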